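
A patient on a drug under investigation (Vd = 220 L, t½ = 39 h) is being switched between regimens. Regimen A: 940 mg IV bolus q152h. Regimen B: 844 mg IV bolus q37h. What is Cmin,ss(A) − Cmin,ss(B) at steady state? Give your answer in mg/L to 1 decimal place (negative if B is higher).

-3.8 mg/L

Regimen A: f = (1/2)^(152/39) ≈ 0.0671; Cmin,ss = (940/220)·f/(1−f) ≈ 0.307 mg/L.
Regimen B: f = (1/2)^(37/39) ≈ 0.5181; Cmin,ss = (844/220)·f/(1−f) ≈ 4.125 mg/L.
Difference ≈ 0.307 − 4.125 ≈ -3.818 mg/L.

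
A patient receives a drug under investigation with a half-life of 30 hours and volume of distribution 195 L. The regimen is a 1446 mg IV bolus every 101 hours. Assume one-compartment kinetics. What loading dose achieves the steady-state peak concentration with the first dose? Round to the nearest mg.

1601 mg

f = (1/2)^(101/30) ≈ 0.096947; accumulation ratio R = 1/(1−f) ≈ 1.10735.
Loading dose to hit Cmax,ss on first dose: D_load = D_maint·R ≈ 1446 × 1.10735 ≈ 1601.23 mg.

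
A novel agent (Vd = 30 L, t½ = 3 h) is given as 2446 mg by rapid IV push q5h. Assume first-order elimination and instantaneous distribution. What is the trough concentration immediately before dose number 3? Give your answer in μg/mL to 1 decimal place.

33.8 μg/mL

f = (1/2)^(τ/t½) = (1/2)^(5/3) ≈ 0.3150.
C₀ = D/Vd = 2446/30 ≈ 81.533 μg/mL.
Before the 3rd dose, 2 doses have been given. Superposition: Cmin = C₀·(f + f²).
≈ 81.533 × (0.3150 + 0.0992) ≈ 81.533 × 0.4142 ≈ 33.771 μg/mL.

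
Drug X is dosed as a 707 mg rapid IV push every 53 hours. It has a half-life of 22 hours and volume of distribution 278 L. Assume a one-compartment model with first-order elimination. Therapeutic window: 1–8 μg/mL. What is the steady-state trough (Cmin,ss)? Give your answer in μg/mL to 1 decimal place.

0.6 μg/mL

τ/t½ = 53/22 ≈ 2.4091, so fraction remaining f = (1/2)^(53/22) ≈ 0.1883.
Accumulation ratio R = 1/(1 − f) ≈ 1/0.8117 ≈ 1.2320.
Single-dose peak C₀ = D/Vd = 707/278 ≈ 2.543 μg/mL.
Cmax,ss = C₀/(1 − f) ≈ 2.543/0.8117 ≈ 3.133 μg/mL.
Steady-state trough Cmin,ss = Cmax,ss·f ≈ 3.133 × 0.1883 ≈ 0.590 μg/mL.
Trough 0.6 μg/mL vs MEC 1 μg/mL: subtherapeutic.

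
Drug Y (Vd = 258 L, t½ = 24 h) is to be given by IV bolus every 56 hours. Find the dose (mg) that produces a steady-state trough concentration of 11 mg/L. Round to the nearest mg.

τ/t½ = 56/24 ≈ 2.3333, so f = (1/2)^(56/24) ≈ 0.198425.
Cmin,ss = (D/Vd)·f/(1−f), so D = Cmin,ss·Vd·(1−f)/f.
D = 11 × 258 × (1−f)/f ≈ 11 × 258 × 4.03969 ≈ 11464.64 mg.

11465 mg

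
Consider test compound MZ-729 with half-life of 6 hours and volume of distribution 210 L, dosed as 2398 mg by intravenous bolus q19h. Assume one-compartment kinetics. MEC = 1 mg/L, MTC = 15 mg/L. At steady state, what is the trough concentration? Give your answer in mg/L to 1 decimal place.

1.4 mg/L

k = ln2/t½ = ln2/6 ≈ 0.115525 h⁻¹; fraction remaining f = e^(−kτ) = e^(−0.115525×19) ≈ 0.1114.
At steady state, accumulation factor R = 1/(1 − e^(−kτ)) ≈ 1.1254.
Single-dose peak C₀ = D/Vd = 2398/210 ≈ 11.419 mg/L.
Cmax,ss = C₀/(1 − f) ≈ 11.419/0.8886 ≈ 12.851 mg/L.
Steady-state trough Cmin,ss = Cmax,ss·f ≈ 12.851 × 0.1114 ≈ 1.432 mg/L.
Trough 1.4 mg/L vs MEC 1 mg/L: adequate.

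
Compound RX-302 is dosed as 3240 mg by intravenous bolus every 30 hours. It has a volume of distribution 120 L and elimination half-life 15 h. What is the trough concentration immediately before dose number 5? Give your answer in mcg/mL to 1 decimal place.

9.0 mcg/mL

f = (1/2)^(τ/t½) = (1/2)^(30/15) ≈ 0.2500.
C₀ = D/Vd = 3240/120 ≈ 27.000 mcg/mL.
Before the 5th dose, 4 doses have been given. Superposition: Cmin = C₀·(f + f² + … + f^4).
≈ 27.000 × (0.2500 + 0.0625 + 0.0156 + 0.0039) ≈ 27.000 × 0.3320 ≈ 8.964 mcg/mL.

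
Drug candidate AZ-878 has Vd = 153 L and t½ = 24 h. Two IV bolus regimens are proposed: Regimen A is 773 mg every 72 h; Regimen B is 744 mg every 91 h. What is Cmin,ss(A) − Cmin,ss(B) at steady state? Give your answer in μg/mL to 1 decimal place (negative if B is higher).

Regimen A: f = (1/2)^(72/24) ≈ 0.1250; Cmin,ss = (773/153)·f/(1−f) ≈ 0.722 μg/mL.
Regimen B: f = (1/2)^(91/24) ≈ 0.0722; Cmin,ss = (744/153)·f/(1−f) ≈ 0.378 μg/mL.
Difference ≈ 0.722 − 0.378 ≈ 0.344 μg/mL.

0.3 μg/mL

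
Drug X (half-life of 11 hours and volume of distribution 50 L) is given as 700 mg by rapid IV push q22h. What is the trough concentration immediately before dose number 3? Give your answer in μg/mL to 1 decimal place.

4.4 μg/mL

f = (1/2)^(τ/t½) = (1/2)^(22/11) ≈ 0.2500.
C₀ = D/Vd = 700/50 ≈ 14.000 μg/mL.
Before the 3rd dose, 2 doses have been given. Superposition: Cmin = C₀·(f + f²).
≈ 14.000 × (0.2500 + 0.0625) ≈ 14.000 × 0.3125 ≈ 4.375 μg/mL.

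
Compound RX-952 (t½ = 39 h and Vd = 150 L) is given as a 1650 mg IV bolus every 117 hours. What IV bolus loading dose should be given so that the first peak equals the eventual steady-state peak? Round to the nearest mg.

f = (1/2)^(117/39) ≈ 0.125000; accumulation ratio R = 1/(1−f) ≈ 1.14286.
Loading dose to hit Cmax,ss on first dose: D_load = D_maint·R ≈ 1650 × 1.14286 ≈ 1885.72 mg.

1886 mg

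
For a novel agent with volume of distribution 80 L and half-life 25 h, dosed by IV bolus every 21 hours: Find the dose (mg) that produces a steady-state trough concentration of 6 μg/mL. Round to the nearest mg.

379 mg

τ/t½ = 21/25 ≈ 0.84, so f = (1/2)^(21/25) ≈ 0.558644.
Cmin,ss = (D/Vd)·f/(1−f), so D = Cmin,ss·Vd·(1−f)/f.
D = 6 × 80 × (1−f)/f ≈ 6 × 80 × 0.79005 ≈ 379.22 mg.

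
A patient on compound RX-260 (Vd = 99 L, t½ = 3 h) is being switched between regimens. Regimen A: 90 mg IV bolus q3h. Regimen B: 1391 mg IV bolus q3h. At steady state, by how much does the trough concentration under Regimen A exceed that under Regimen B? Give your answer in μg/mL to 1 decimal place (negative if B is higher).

-13.1 μg/mL

Regimen A: f = (1/2)^(3/3) ≈ 0.5000; Cmin,ss = (90/99)·f/(1−f) ≈ 0.909 μg/mL.
Regimen B: f = (1/2)^(3/3) ≈ 0.5000; Cmin,ss = (1391/99)·f/(1−f) ≈ 14.051 μg/mL.
Difference ≈ 0.909 − 14.051 ≈ -13.142 μg/mL.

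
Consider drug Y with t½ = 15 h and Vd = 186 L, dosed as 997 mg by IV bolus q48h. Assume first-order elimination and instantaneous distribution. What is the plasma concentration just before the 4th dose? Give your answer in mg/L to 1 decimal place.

f = (1/2)^(τ/t½) = (1/2)^(48/15) ≈ 0.1088.
C₀ = D/Vd = 997/186 ≈ 5.360 mg/L.
Before the 4th dose, 3 doses have been given. Superposition: Cmin = C₀·(f + f² + … + f^3).
≈ 5.360 × (0.1088 + 0.0118 + 0.0013) ≈ 5.360 × 0.1219 ≈ 0.653 mg/L.

0.7 mg/L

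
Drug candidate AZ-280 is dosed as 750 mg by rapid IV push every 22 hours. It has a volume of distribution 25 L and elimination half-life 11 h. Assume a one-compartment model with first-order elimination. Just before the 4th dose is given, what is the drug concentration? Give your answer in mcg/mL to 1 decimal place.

9.8 mcg/mL

f = (1/2)^(τ/t½) = (1/2)^(22/11) ≈ 0.2500.
C₀ = D/Vd = 750/25 ≈ 30.000 mcg/mL.
Before the 4th dose, 3 doses have been given. Superposition: Cmin = C₀·(f + f² + … + f^3).
≈ 30.000 × (0.2500 + 0.0625 + 0.0156) ≈ 30.000 × 0.3281 ≈ 9.843 mcg/mL.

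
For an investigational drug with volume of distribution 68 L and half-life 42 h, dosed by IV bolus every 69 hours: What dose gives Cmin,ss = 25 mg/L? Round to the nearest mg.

τ/t½ = 69/42 ≈ 1.6429, so f = (1/2)^(69/42) ≈ 0.320222.
Cmin,ss = (D/Vd)·f/(1−f), so D = Cmin,ss·Vd·(1−f)/f.
D = 25 × 68 × (1−f)/f ≈ 25 × 68 × 2.12283 ≈ 3608.81 mg.

3609 mg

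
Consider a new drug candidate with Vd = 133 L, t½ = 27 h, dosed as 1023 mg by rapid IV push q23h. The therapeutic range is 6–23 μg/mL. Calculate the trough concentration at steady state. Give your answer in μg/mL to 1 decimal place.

Over one 23-h interval, 23/27 ≈ 0.85185 half-lives elapse, leaving f ≈ 0.5541 of each dose.
At steady state, accumulation factor R = 1/(1 − e^(−kτ)) ≈ 2.2427.
Each bolus raises the concentration by D/Vd = 1023/133 ≈ 7.692 μg/mL.
Cmax,ss = C₀/(1 − f) ≈ 7.692/0.4459 ≈ 17.251 μg/mL.
Steady-state trough Cmin,ss = Cmax,ss·f ≈ 17.251 × 0.5541 ≈ 9.559 μg/mL.
Trough 9.6 μg/mL vs MEC 6 μg/mL: adequate.

9.6 μg/mL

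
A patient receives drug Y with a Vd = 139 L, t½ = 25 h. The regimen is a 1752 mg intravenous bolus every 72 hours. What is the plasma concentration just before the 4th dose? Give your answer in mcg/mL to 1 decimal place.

f = (1/2)^(τ/t½) = (1/2)^(72/25) ≈ 0.1358.
C₀ = D/Vd = 1752/139 ≈ 12.604 mcg/mL.
Before the 4th dose, 3 doses have been given. Superposition: Cmin = C₀·(f + f² + … + f^3).
≈ 12.604 × (0.1358 + 0.0184 + 0.0025) ≈ 12.604 × 0.1567 ≈ 1.975 mcg/mL.

2.0 mcg/mL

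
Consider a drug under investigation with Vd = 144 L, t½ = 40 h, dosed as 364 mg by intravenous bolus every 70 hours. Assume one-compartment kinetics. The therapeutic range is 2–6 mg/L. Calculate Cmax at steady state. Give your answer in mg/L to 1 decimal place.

3.6 mg/L

k = ln2/t½ = ln2/40 ≈ 0.017329 h⁻¹; fraction remaining f = e^(−kτ) = e^(−0.017329×70) ≈ 0.2973.
At steady state, accumulation factor R = 1/(1 − e^(−kτ)) ≈ 1.4231.
Each bolus raises the concentration by D/Vd = 364/144 ≈ 2.528 mg/L.
Cmax,ss = C₀/(1 − f) ≈ 2.528/0.7027 ≈ 3.598 mg/L.
Peak 3.6 mg/L vs MTC 6 mg/L: below toxic threshold.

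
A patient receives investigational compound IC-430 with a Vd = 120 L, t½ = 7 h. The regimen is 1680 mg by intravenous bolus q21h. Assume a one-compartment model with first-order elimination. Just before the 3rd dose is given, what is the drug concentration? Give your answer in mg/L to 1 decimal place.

2.0 mg/L

f = (1/2)^(τ/t½) = (1/2)^(21/7) ≈ 0.1250.
C₀ = D/Vd = 1680/120 ≈ 14.000 mg/L.
Before the 3rd dose, 2 doses have been given. Superposition: Cmin = C₀·(f + f²).
≈ 14.000 × (0.1250 + 0.0156) ≈ 14.000 × 0.1406 ≈ 1.968 mg/L.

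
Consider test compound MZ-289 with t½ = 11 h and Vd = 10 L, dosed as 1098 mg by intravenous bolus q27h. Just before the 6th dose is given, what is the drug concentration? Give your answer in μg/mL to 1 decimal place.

24.5 μg/mL

f = (1/2)^(τ/t½) = (1/2)^(27/11) ≈ 0.1824.
C₀ = D/Vd = 1098/10 ≈ 109.800 μg/mL.
Before the 6th dose, 5 doses have been given. Superposition: Cmin = C₀·(f + f² + … + f^5).
≈ 109.800 × (0.1824 + 0.0333 + 0.0061 + 0.0011 + 0.0002) ≈ 109.800 × 0.2231 ≈ 24.496 μg/mL.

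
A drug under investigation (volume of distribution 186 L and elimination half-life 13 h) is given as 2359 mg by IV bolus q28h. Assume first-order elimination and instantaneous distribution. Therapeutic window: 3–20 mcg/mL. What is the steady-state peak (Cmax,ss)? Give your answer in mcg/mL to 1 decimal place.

τ/t½ = 28/13 ≈ 2.1538, so fraction remaining f = (1/2)^(28/13) ≈ 0.2247.
Accumulation ratio R = 1/(1 − f) ≈ 1/0.7753 ≈ 1.2898.
Single-dose peak C₀ = D/Vd = 2359/186 ≈ 12.683 mcg/mL.
Steady-state peak Cmax,ss = C₀·R ≈ 12.683 × 1.2898 ≈ 16.359 mcg/mL.
Peak 16.4 mcg/mL vs MTC 20 mcg/mL: below toxic threshold.

16.4 mcg/mL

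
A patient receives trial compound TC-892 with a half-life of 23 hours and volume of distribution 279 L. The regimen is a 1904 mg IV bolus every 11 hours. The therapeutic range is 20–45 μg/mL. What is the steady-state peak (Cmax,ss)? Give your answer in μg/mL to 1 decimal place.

τ/t½ = 11/23 ≈ 0.47826, so fraction remaining f = (1/2)^(11/23) ≈ 0.7178.
At steady state, accumulation factor R = 1/(1 − e^(−kτ)) ≈ 3.5436.
Single-dose peak C₀ = D/Vd = 1904/279 ≈ 6.824 μg/mL.
Cmax,ss = C₀/(1 − f) ≈ 6.824/0.2822 ≈ 24.181 μg/mL.
Peak 24.2 μg/mL vs MTC 45 μg/mL: below toxic threshold.

24.2 μg/mL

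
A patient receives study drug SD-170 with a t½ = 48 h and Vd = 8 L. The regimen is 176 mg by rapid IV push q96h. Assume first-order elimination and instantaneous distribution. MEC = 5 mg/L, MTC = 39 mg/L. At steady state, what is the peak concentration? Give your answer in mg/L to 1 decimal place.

29.3 mg/L

The dosing interval is 2 half-lives, so f = 2^(−2) = 0.25.
Accumulation ratio R = 1/(1 − f) = 1/0.75 = 4/3.
Single-dose peak C₀ = D/Vd = 176/8 = 22 mg/L.
Steady-state peak Cmax,ss = C₀·R = 22 × 4/3 ≈ 29.333 mg/L.
Peak 29.3 mg/L vs MTC 39 mg/L: below toxic threshold.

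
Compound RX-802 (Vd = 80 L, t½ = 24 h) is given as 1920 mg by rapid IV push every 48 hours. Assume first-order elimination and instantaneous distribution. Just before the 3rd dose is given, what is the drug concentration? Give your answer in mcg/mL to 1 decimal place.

f = (1/2)^(τ/t½) = (1/2)^(48/24) ≈ 0.2500.
C₀ = D/Vd = 1920/80 ≈ 24.000 mcg/mL.
Before the 3rd dose, 2 doses have been given. Superposition: Cmin = C₀·(f + f²).
≈ 24.000 × (0.2500 + 0.0625) ≈ 24.000 × 0.3125 ≈ 7.500 mcg/mL.

7.5 mcg/mL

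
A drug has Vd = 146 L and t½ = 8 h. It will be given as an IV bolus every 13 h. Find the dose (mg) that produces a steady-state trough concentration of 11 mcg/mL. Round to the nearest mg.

τ/t½ = 13/8 ≈ 1.625, so f = (1/2)^(13/8) ≈ 0.324210.
Cmin,ss = (D/Vd)·f/(1−f), so D = Cmin,ss·Vd·(1−f)/f.
D = 11 × 146 × (1−f)/f ≈ 11 × 146 × 2.08442 ≈ 3347.58 mg.

3348 mg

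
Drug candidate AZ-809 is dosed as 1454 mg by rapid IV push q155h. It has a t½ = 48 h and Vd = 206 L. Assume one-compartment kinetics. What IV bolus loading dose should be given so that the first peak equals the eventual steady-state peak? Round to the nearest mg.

1628 mg

f = (1/2)^(155/48) ≈ 0.106641; accumulation ratio R = 1/(1−f) ≈ 1.11937.
Loading dose to hit Cmax,ss on first dose: D_load = D_maint·R ≈ 1454 × 1.11937 ≈ 1627.56 mg.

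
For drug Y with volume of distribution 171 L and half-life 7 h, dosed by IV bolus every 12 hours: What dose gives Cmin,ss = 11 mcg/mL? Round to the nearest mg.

4291 mg

τ/t½ = 12/7 ≈ 1.7143, so f = (1/2)^(12/7) ≈ 0.304753.
Cmin,ss = (D/Vd)·f/(1−f), so D = Cmin,ss·Vd·(1−f)/f.
D = 11 × 171 × (1−f)/f ≈ 11 × 171 × 2.28135 ≈ 4291.22 mg.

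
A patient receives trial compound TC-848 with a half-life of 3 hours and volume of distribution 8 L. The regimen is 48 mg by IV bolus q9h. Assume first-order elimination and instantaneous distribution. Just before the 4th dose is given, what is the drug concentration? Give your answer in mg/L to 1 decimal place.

0.9 mg/L

f = (1/2)^(τ/t½) = (1/2)^(9/3) ≈ 0.1250.
C₀ = D/Vd = 48/8 ≈ 6.000 mg/L.
Before the 4th dose, 3 doses have been given. Superposition: Cmin = C₀·(f + f² + … + f^3).
≈ 6.000 × (0.1250 + 0.0156 + 0.0020) ≈ 6.000 × 0.1426 ≈ 0.856 mg/L.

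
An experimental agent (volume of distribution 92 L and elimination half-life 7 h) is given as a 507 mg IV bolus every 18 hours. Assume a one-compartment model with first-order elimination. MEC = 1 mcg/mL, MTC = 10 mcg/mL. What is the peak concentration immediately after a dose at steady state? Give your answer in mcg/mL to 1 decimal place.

Over one 18-h interval, 18/7 ≈ 2.5714 half-lives elapse, leaving f ≈ 0.1682 of each dose.
Accumulation ratio R = 1/(1 − f) ≈ 1/0.8318 ≈ 1.2022.
Single-dose peak C₀ = D/Vd = 507/92 ≈ 5.511 mcg/mL.
Steady-state peak Cmax,ss = C₀·R ≈ 5.511 × 1.2022 ≈ 6.625 mcg/mL.
Peak 6.6 mcg/mL vs MTC 10 mcg/mL: below toxic threshold.

6.6 mcg/mL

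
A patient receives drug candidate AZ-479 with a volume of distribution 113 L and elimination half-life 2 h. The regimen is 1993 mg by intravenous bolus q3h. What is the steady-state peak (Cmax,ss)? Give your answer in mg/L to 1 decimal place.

k = ln2/t½ = ln2/2 ≈ 0.346574 h⁻¹; fraction remaining f = e^(−kτ) = e^(−0.346574×3) ≈ 0.3536.
At steady state, accumulation factor R = 1/(1 − e^(−kτ)) ≈ 1.5470.
Single-dose peak C₀ = D/Vd = 1993/113 ≈ 17.637 mg/L.
Steady-state peak Cmax,ss = C₀·R ≈ 17.637 × 1.5470 ≈ 27.284 mg/L.

27.3 mg/L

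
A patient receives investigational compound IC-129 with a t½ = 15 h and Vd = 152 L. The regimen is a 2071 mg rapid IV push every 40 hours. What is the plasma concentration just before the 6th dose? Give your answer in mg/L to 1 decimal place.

2.5 mg/L

f = (1/2)^(τ/t½) = (1/2)^(40/15) ≈ 0.1575.
C₀ = D/Vd = 2071/152 ≈ 13.625 mg/L.
Before the 6th dose, 5 doses have been given. Superposition: Cmin = C₀·(f + f² + … + f^5).
≈ 13.625 × (0.1575 + 0.0248 + 0.0039 + 0.0006 + 0.0001) ≈ 13.625 × 0.1869 ≈ 2.547 mg/L.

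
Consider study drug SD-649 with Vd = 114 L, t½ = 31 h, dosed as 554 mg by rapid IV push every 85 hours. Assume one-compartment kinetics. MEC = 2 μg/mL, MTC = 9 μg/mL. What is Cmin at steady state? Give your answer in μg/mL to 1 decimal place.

0.9 μg/mL

Over one 85-h interval, 85/31 ≈ 2.7419 half-lives elapse, leaving f ≈ 0.1495 of each dose.
At steady state, accumulation factor R = 1/(1 − e^(−kτ)) ≈ 1.1758.
Single-dose peak C₀ = D/Vd = 554/114 ≈ 4.860 μg/mL.
Steady-state peak Cmax,ss = C₀·R ≈ 4.860 × 1.1758 ≈ 5.714 μg/mL.
Steady-state trough Cmin,ss = Cmax,ss·f ≈ 5.714 × 0.1495 ≈ 0.854 μg/mL.
Trough 0.9 μg/mL vs MEC 2 μg/mL: subtherapeutic.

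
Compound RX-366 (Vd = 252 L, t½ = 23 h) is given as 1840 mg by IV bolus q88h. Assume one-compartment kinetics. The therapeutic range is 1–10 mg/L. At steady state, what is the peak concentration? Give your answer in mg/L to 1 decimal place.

7.9 mg/L

τ/t½ = 88/23 ≈ 3.8261, so fraction remaining f = (1/2)^(88/23) ≈ 0.0705.
At steady state, accumulation factor R = 1/(1 − e^(−kτ)) ≈ 1.0758.
Single-dose peak C₀ = D/Vd = 1840/252 ≈ 7.302 mg/L.
Cmax,ss = C₀/(1 − f) ≈ 7.302/0.9295 ≈ 7.856 mg/L.
Peak 7.9 mg/L vs MTC 10 mg/L: below toxic threshold.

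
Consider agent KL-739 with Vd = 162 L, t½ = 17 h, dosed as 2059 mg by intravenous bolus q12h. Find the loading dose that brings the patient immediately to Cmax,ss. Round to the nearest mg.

5321 mg

f = (1/2)^(12/17) ≈ 0.613067; accumulation ratio R = 1/(1−f) ≈ 2.58443.
Loading dose to hit Cmax,ss on first dose: D_load = D_maint·R ≈ 2059 × 2.58443 ≈ 5321.34 mg.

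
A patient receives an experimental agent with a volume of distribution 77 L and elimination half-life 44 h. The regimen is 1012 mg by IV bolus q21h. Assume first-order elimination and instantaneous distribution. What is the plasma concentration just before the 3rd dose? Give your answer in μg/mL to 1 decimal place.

f = (1/2)^(τ/t½) = (1/2)^(21/44) ≈ 0.7183.
C₀ = D/Vd = 1012/77 ≈ 13.143 μg/mL.
Before the 3rd dose, 2 doses have been given. Superposition: Cmin = C₀·(f + f²).
≈ 13.143 × (0.7183 + 0.5160) ≈ 13.143 × 1.2343 ≈ 16.222 μg/mL.

16.2 μg/mL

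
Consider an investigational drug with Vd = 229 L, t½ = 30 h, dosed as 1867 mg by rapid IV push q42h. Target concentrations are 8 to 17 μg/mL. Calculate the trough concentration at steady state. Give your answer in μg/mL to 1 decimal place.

τ/t½ = 42/30 ≈ 1.4, so fraction remaining f = (1/2)^(42/30) ≈ 0.3789.
Single-dose peak C₀ = D/Vd = 1867/229 ≈ 8.153 μg/mL.
Steady-state trough Cmin,ss = C₀·f/(1−f) ≈ 8.153 × 0.3789/0.6211 ≈ 4.974 μg/mL.
Trough 5.0 μg/mL vs MEC 8 μg/mL: subtherapeutic.

5.0 μg/mL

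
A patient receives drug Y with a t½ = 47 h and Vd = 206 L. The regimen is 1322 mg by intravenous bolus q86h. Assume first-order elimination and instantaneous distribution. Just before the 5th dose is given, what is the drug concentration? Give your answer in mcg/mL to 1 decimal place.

2.5 mcg/mL

f = (1/2)^(τ/t½) = (1/2)^(86/47) ≈ 0.2813.
C₀ = D/Vd = 1322/206 ≈ 6.417 mcg/mL.
Before the 5th dose, 4 doses have been given. Superposition: Cmin = C₀·(f + f² + … + f^4).
≈ 6.417 × (0.2813 + 0.0791 + 0.0223 + 0.0063) ≈ 6.417 × 0.3890 ≈ 2.496 mcg/mL.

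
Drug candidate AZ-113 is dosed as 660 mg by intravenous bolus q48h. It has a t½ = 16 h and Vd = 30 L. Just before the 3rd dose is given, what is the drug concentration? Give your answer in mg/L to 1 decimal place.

f = (1/2)^(τ/t½) = (1/2)^(48/16) ≈ 0.1250.
C₀ = D/Vd = 660/30 ≈ 22.000 mg/L.
Before the 3rd dose, 2 doses have been given. Superposition: Cmin = C₀·(f + f²).
≈ 22.000 × (0.1250 + 0.0156) ≈ 22.000 × 0.1406 ≈ 3.093 mg/L.

3.1 mg/L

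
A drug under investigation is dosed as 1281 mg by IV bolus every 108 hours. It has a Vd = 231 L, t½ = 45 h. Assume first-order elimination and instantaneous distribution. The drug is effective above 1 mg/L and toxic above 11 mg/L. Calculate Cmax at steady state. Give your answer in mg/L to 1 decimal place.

6.8 mg/L

Over one 108-h interval, 108/45 ≈ 2.4 half-lives elapse, leaving f ≈ 0.1895 of each dose.
At steady state, accumulation factor R = 1/(1 − e^(−kτ)) ≈ 1.2338.
Each bolus raises the concentration by D/Vd = 1281/231 ≈ 5.545 mg/L.
Cmax,ss = C₀/(1 − f) ≈ 5.545/0.8105 ≈ 6.841 mg/L.
Peak 6.8 mg/L vs MTC 11 mg/L: below toxic threshold.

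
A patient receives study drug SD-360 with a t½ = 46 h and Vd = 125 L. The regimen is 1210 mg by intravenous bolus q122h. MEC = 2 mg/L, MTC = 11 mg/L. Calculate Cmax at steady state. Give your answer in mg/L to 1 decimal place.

11.5 mg/L

Over one 122-h interval, 122/46 ≈ 2.6522 half-lives elapse, leaving f ≈ 0.1591 of each dose.
At steady state, accumulation factor R = 1/(1 − e^(−kτ)) ≈ 1.1892.
Each bolus raises the concentration by D/Vd = 1210/125 ≈ 9.680 mg/L.
Cmax,ss = C₀/(1 − f) ≈ 9.680/0.8409 ≈ 11.511 mg/L.
Peak 11.5 mg/L vs MTC 11 mg/L: exceeds toxic threshold.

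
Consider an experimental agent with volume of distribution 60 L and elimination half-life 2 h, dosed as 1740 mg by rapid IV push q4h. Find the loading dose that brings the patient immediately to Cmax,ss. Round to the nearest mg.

2320 mg

f = (1/2)^(4/2) ≈ 0.250000; accumulation ratio R = 1/(1−f) ≈ 1.33333.
Loading dose to hit Cmax,ss on first dose: D_load = D_maint·R ≈ 1740 × 1.33333 ≈ 2319.99 mg.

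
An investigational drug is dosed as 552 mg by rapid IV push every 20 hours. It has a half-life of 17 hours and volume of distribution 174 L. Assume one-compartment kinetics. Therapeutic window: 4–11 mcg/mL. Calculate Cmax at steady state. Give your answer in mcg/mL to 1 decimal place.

k = ln2/t½ = ln2/17 ≈ 0.040773 h⁻¹; fraction remaining f = e^(−kτ) = e^(−0.040773×20) ≈ 0.4424.
At steady state, accumulation factor R = 1/(1 − e^(−kτ)) ≈ 1.7934.
Single-dose peak C₀ = D/Vd = 552/174 ≈ 3.172 mcg/mL.
Steady-state peak Cmax,ss = C₀·R ≈ 3.172 × 1.7934 ≈ 5.689 mcg/mL.
Peak 5.7 mcg/mL vs MTC 11 mcg/mL: below toxic threshold.

5.7 mcg/mL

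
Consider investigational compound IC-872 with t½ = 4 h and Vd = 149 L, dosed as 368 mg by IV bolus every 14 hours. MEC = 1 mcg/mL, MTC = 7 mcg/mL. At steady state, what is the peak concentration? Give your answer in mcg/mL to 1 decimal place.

2.7 mcg/mL

k = ln2/t½ = ln2/4 ≈ 0.173287 h⁻¹; fraction remaining f = e^(−kτ) = e^(−0.173287×14) ≈ 0.0884.
Accumulation ratio R = 1/(1 − f) ≈ 1/0.9116 ≈ 1.0970.
Each bolus raises the concentration by D/Vd = 368/149 ≈ 2.470 mcg/mL.
Cmax,ss = C₀/(1 − f) ≈ 2.470/0.9116 ≈ 2.710 mcg/mL.
Peak 2.7 mcg/mL vs MTC 7 mcg/mL: below toxic threshold.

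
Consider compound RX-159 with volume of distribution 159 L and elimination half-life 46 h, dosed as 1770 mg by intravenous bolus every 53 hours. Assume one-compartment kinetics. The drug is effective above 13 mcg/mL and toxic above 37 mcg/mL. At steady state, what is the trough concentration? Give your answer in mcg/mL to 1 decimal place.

9.1 mcg/mL

Over one 53-h interval, 53/46 ≈ 1.1522 half-lives elapse, leaving f ≈ 0.4499 of each dose.
Each bolus raises the concentration by D/Vd = 1770/159 ≈ 11.132 mcg/mL.
Steady-state trough Cmin,ss = C₀·f/(1−f) ≈ 11.132 × 0.4499/0.5501 ≈ 9.104 mcg/mL.
Trough 9.1 mcg/mL vs MEC 13 mcg/mL: subtherapeutic.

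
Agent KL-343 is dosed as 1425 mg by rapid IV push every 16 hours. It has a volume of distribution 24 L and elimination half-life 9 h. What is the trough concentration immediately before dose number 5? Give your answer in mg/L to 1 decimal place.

24.3 mg/L

f = (1/2)^(τ/t½) = (1/2)^(16/9) ≈ 0.2916.
C₀ = D/Vd = 1425/24 ≈ 59.375 mg/L.
Before the 5th dose, 4 doses have been given. Superposition: Cmin = C₀·(f + f² + … + f^4).
≈ 59.375 × (0.2916 + 0.0850 + 0.0248 + 0.0072) ≈ 59.375 × 0.4086 ≈ 24.261 mg/L.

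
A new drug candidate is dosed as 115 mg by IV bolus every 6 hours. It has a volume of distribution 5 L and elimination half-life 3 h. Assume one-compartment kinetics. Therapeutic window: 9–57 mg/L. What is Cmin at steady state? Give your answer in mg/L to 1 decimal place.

The dosing interval is 2 half-lives, so f = 2^(−2) = 0.25.
At steady state, R = 1/(1 − 0.25) = 4/3.
Single-dose peak C₀ = D/Vd = 115/5 = 23 mg/L.
Steady-state peak Cmax,ss = C₀·R = 23 × 4/3 ≈ 30.667 mg/L.
Steady-state trough Cmin,ss = Cmax,ss·f ≈ 30.667 × 0.25 ≈ 7.667 mg/L.
Trough 7.7 mg/L vs MEC 9 mg/L: subtherapeutic.

7.7 mg/L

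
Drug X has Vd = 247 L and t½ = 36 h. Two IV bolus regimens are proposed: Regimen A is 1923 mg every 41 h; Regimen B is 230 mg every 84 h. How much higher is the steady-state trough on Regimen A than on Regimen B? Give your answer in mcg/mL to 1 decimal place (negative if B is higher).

Regimen A: f = (1/2)^(41/36) ≈ 0.4541; Cmin,ss = (1923/247)·f/(1−f) ≈ 6.476 mcg/mL.
Regimen B: f = (1/2)^(84/36) ≈ 0.1984; Cmin,ss = (230/247)·f/(1−f) ≈ 0.230 mcg/mL.
Difference ≈ 6.476 − 0.230 ≈ 6.246 mcg/mL.

6.2 mcg/mL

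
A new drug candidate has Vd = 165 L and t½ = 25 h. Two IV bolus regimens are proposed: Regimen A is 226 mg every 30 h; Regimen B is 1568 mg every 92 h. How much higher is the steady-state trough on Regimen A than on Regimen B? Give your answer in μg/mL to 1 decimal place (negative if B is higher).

0.3 μg/mL

Regimen A: f = (1/2)^(30/25) ≈ 0.4353; Cmin,ss = (226/165)·f/(1−f) ≈ 1.056 μg/mL.
Regimen B: f = (1/2)^(92/25) ≈ 0.0780; Cmin,ss = (1568/165)·f/(1−f) ≈ 0.804 μg/mL.
Difference ≈ 1.056 − 0.804 ≈ 0.252 μg/mL.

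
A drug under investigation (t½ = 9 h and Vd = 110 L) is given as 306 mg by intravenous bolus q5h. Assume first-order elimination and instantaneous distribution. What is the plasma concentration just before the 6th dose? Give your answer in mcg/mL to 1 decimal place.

f = (1/2)^(τ/t½) = (1/2)^(5/9) ≈ 0.6804.
C₀ = D/Vd = 306/110 ≈ 2.782 mcg/mL.
Before the 6th dose, 5 doses have been given. Superposition: Cmin = C₀·(f + f² + … + f^5).
≈ 2.782 × (0.6804 + 0.4629 + 0.3150 + 0.2143 + 0.1458) ≈ 2.782 × 1.8184 ≈ 5.059 mcg/mL.

5.1 mcg/mL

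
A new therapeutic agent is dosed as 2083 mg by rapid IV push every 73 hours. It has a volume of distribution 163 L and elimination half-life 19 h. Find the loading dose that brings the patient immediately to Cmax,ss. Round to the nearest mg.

2239 mg

f = (1/2)^(73/19) ≈ 0.069729; accumulation ratio R = 1/(1−f) ≈ 1.07496.
Loading dose to hit Cmax,ss on first dose: D_load = D_maint·R ≈ 2083 × 1.07496 ≈ 2239.14 mg.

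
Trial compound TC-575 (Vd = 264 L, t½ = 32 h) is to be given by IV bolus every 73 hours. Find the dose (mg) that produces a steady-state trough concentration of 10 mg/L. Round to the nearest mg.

τ/t½ = 73/32 ≈ 2.2812, so f = (1/2)^(73/32) ≈ 0.205719.
Cmin,ss = (D/Vd)·f/(1−f), so D = Cmin,ss·Vd·(1−f)/f.
D = 10 × 264 × (1−f)/f ≈ 10 × 264 × 3.86100 ≈ 10193.04 mg.

10193 mg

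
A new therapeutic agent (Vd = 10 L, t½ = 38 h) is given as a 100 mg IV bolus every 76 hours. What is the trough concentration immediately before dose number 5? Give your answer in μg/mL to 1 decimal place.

f = (1/2)^(τ/t½) = (1/2)^(76/38) ≈ 0.2500.
C₀ = D/Vd = 100/10 ≈ 10.000 μg/mL.
Before the 5th dose, 4 doses have been given. Superposition: Cmin = C₀·(f + f² + … + f^4).
≈ 10.000 × (0.2500 + 0.0625 + 0.0156 + 0.0039) ≈ 10.000 × 0.3320 ≈ 3.320 μg/mL.

3.3 μg/mL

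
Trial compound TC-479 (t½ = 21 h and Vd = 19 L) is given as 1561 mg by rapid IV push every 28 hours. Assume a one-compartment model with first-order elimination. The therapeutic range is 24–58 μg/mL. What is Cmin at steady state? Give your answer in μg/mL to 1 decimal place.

54.1 μg/mL

Over one 28-h interval, 28/21 ≈ 1.3333 half-lives elapse, leaving f ≈ 0.3969 of each dose.
Single-dose peak C₀ = D/Vd = 1561/19 ≈ 82.158 μg/mL.
Steady-state trough Cmin,ss = C₀·f/(1−f) ≈ 82.158 × 0.3969/0.6031 ≈ 54.068 μg/mL.
Trough 54.1 μg/mL vs MEC 24 μg/mL: adequate.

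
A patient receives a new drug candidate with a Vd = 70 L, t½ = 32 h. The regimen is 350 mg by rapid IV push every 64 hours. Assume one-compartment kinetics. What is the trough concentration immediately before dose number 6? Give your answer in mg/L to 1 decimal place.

f = (1/2)^(τ/t½) = (1/2)^(64/32) ≈ 0.2500.
C₀ = D/Vd = 350/70 ≈ 5.000 mg/L.
Before the 6th dose, 5 doses have been given. Superposition: Cmin = C₀·(f + f² + … + f^5).
≈ 5.000 × (0.2500 + 0.0625 + 0.0156 + 0.0039 + 0.0010) ≈ 5.000 × 0.3330 ≈ 1.665 mg/L.

1.7 mg/L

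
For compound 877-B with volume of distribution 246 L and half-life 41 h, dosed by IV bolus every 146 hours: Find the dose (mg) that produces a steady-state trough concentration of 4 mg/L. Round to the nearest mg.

τ/t½ = 146/41 ≈ 3.561, so f = (1/2)^(146/41) ≈ 0.084730.
Cmin,ss = (D/Vd)·f/(1−f), so D = Cmin,ss·Vd·(1−f)/f.
D = 4 × 246 × (1−f)/f ≈ 4 × 246 × 10.80220 ≈ 10629.36 mg.

10629 mg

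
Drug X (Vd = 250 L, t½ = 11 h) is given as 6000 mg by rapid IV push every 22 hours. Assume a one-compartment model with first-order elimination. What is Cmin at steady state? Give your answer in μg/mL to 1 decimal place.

τ = 22 h = 2 half-lives, so f = (1/2)^2 = 0.25.
At steady state, R = 1/(1 − 0.25) = 4/3.
Single-dose peak C₀ = D/Vd = 6000/250 = 24 μg/mL.
Steady-state peak Cmax,ss = C₀·R = 24 × 4/3 ≈ 32.000 μg/mL.
Steady-state trough Cmin,ss = Cmax,ss·f ≈ 32.000 × 0.25 ≈ 8.000 μg/mL.

8.0 μg/mL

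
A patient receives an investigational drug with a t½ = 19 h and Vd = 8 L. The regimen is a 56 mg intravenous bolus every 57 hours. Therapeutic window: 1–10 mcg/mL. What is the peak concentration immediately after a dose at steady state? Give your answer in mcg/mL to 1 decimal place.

The dosing interval is 3 half-lives, so f = 2^(−3) = 0.125.
Accumulation ratio R = 1/(1 − f) = 1/0.875 = 8/7.
Single-dose peak C₀ = D/Vd = 56/8 = 7 mcg/mL.
Steady-state peak Cmax,ss = C₀·R = 7 × 8/7 ≈ 8.000 mcg/mL.
Peak 8.0 mcg/mL vs MTC 10 mcg/mL: below toxic threshold.

8.0 mcg/mL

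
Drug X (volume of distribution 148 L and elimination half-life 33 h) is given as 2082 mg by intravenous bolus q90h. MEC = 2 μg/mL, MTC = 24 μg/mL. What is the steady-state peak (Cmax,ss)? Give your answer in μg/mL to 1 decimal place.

k = ln2/t½ = ln2/33 ≈ 0.021004 h⁻¹; fraction remaining f = e^(−kτ) = e^(−0.021004×90) ≈ 0.1510.
Accumulation ratio R = 1/(1 − f) ≈ 1/0.8490 ≈ 1.1779.
Single-dose peak C₀ = D/Vd = 2082/148 ≈ 14.068 μg/mL.
Steady-state peak Cmax,ss = C₀·R ≈ 14.068 × 1.1779 ≈ 16.571 μg/mL.
Peak 16.6 μg/mL vs MTC 24 μg/mL: below toxic threshold.

16.6 μg/mL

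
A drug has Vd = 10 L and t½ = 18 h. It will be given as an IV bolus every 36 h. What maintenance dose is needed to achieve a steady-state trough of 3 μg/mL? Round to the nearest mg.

90 mg

τ/t½ = 36/18 ≈ 2, so f = (1/2)^(36/18) ≈ 0.250000.
Cmin,ss = (D/Vd)·f/(1−f), so D = Cmin,ss·Vd·(1−f)/f.
D = 3 × 10 × (1−f)/f ≈ 3 × 10 × 3.00000 ≈ 90.00 mg.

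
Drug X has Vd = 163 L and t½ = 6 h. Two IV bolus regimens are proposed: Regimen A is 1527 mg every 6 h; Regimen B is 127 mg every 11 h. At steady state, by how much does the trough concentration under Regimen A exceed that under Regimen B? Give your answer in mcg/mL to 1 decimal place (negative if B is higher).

9.1 mcg/mL

Regimen A: f = (1/2)^(6/6) ≈ 0.5000; Cmin,ss = (1527/163)·f/(1−f) ≈ 9.368 mcg/mL.
Regimen B: f = (1/2)^(11/6) ≈ 0.2806; Cmin,ss = (127/163)·f/(1−f) ≈ 0.304 mcg/mL.
Difference ≈ 9.368 − 0.304 ≈ 9.064 mcg/mL.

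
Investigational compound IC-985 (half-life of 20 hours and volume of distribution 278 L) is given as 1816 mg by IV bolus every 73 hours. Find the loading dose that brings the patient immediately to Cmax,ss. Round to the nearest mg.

1973 mg

f = (1/2)^(73/20) ≈ 0.079660; accumulation ratio R = 1/(1−f) ≈ 1.08655.
Loading dose to hit Cmax,ss on first dose: D_load = D_maint·R ≈ 1816 × 1.08655 ≈ 1973.17 mg.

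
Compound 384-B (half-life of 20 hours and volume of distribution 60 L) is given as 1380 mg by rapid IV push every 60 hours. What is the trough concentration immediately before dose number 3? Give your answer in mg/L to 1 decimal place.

3.2 mg/L

f = (1/2)^(τ/t½) = (1/2)^(60/20) ≈ 0.1250.
C₀ = D/Vd = 1380/60 ≈ 23.000 mg/L.
Before the 3rd dose, 2 doses have been given. Superposition: Cmin = C₀·(f + f²).
≈ 23.000 × (0.1250 + 0.0156) ≈ 23.000 × 0.1406 ≈ 3.234 mg/L.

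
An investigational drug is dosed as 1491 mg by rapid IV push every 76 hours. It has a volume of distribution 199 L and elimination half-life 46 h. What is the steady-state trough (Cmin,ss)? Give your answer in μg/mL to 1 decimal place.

3.5 μg/mL

τ/t½ = 76/46 ≈ 1.6522, so fraction remaining f = (1/2)^(76/46) ≈ 0.3182.
Accumulation ratio R = 1/(1 − f) ≈ 1/0.6818 ≈ 1.4667.
Each bolus raises the concentration by D/Vd = 1491/199 ≈ 7.492 μg/mL.
Steady-state peak Cmax,ss = C₀·R ≈ 7.492 × 1.4667 ≈ 10.989 μg/mL.
One interval later, Cmin,ss = Cmax,ss·e^(−kτ) ≈ 10.989 × 0.3182 ≈ 3.497 μg/mL.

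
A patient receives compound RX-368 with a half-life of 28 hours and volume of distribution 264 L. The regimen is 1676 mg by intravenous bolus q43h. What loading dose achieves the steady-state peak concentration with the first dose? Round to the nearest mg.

f = (1/2)^(43/28) ≈ 0.344909; accumulation ratio R = 1/(1−f) ≈ 1.52651.
Loading dose to hit Cmax,ss on first dose: D_load = D_maint·R ≈ 1676 × 1.52651 ≈ 2558.43 mg.

2558 mg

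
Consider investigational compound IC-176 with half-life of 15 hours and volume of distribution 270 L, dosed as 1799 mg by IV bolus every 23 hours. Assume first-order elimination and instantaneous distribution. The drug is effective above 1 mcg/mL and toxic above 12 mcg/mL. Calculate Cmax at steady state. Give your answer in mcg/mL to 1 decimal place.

10.2 mcg/mL

Over one 23-h interval, 23/15 ≈ 1.5333 half-lives elapse, leaving f ≈ 0.3455 of each dose.
At steady state, accumulation factor R = 1/(1 − e^(−kτ)) ≈ 1.5279.
Single-dose peak C₀ = D/Vd = 1799/270 ≈ 6.663 mcg/mL.
Steady-state peak Cmax,ss = C₀·R ≈ 6.663 × 1.5279 ≈ 10.180 mcg/mL.
Peak 10.2 mcg/mL vs MTC 12 mcg/mL: below toxic threshold.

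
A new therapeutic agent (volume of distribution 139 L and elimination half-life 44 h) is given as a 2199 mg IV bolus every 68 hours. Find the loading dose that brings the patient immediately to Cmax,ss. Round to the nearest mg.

f = (1/2)^(68/44) ≈ 0.342588; accumulation ratio R = 1/(1−f) ≈ 1.52112.
Loading dose to hit Cmax,ss on first dose: D_load = D_maint·R ≈ 2199 × 1.52112 ≈ 3344.94 mg.

3345 mg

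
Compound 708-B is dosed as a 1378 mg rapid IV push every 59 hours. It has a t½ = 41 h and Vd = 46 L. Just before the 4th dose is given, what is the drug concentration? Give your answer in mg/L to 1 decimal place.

f = (1/2)^(τ/t½) = (1/2)^(59/41) ≈ 0.3688.
C₀ = D/Vd = 1378/46 ≈ 29.957 mg/L.
Before the 4th dose, 3 doses have been given. Superposition: Cmin = C₀·(f + f² + … + f^3).
≈ 29.957 × (0.3688 + 0.1360 + 0.0502) ≈ 29.957 × 0.5550 ≈ 16.626 mg/L.

16.6 mg/L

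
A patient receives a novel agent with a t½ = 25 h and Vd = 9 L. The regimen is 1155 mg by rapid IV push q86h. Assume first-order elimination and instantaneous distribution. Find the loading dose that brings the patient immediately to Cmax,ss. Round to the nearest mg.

f = (1/2)^(86/25) ≈ 0.092142; accumulation ratio R = 1/(1−f) ≈ 1.10149.
Loading dose to hit Cmax,ss on first dose: D_load = D_maint·R ≈ 1155 × 1.10149 ≈ 1272.22 mg.

1272 mg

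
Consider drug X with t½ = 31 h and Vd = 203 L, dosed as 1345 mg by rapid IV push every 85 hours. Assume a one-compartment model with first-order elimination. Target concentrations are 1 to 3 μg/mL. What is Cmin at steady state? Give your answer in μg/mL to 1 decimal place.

1.2 μg/mL

τ/t½ = 85/31 ≈ 2.7419, so fraction remaining f = (1/2)^(85/31) ≈ 0.1495.
Each bolus raises the concentration by D/Vd = 1345/203 ≈ 6.626 μg/mL.
Steady-state trough Cmin,ss = C₀·f/(1−f) ≈ 6.626 × 0.1495/0.8505 ≈ 1.165 μg/mL.
Trough 1.2 μg/mL vs MEC 1 μg/mL: adequate.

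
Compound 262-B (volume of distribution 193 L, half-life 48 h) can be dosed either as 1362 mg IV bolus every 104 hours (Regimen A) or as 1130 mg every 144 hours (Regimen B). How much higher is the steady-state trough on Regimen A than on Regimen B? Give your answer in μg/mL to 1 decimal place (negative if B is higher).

Regimen A: f = (1/2)^(104/48) ≈ 0.2227; Cmin,ss = (1362/193)·f/(1−f) ≈ 2.022 μg/mL.
Regimen B: f = (1/2)^(144/48) ≈ 0.1250; Cmin,ss = (1130/193)·f/(1−f) ≈ 0.836 μg/mL.
Difference ≈ 2.022 − 0.836 ≈ 1.186 μg/mL.

1.2 μg/mL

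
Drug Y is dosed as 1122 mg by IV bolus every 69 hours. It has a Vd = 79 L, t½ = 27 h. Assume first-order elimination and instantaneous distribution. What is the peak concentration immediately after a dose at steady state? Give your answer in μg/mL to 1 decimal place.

17.1 μg/mL

τ/t½ = 69/27 ≈ 2.5556, so fraction remaining f = (1/2)^(69/27) ≈ 0.1701.
At steady state, accumulation factor R = 1/(1 − e^(−kτ)) ≈ 1.2050.
Single-dose peak C₀ = D/Vd = 1122/79 ≈ 14.203 μg/mL.
Steady-state peak Cmax,ss = C₀·R ≈ 14.203 × 1.2050 ≈ 17.115 μg/mL.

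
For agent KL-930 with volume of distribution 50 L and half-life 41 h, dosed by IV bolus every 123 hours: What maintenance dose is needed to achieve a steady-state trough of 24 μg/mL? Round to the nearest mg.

τ/t½ = 123/41 ≈ 3, so f = (1/2)^(123/41) ≈ 0.125000.
Cmin,ss = (D/Vd)·f/(1−f), so D = Cmin,ss·Vd·(1−f)/f.
D = 24 × 50 × (1−f)/f ≈ 24 × 50 × 7.00000 ≈ 8400.00 mg.

8400 mg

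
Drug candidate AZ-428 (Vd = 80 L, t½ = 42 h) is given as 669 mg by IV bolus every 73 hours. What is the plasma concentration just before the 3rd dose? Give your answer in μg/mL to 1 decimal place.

f = (1/2)^(τ/t½) = (1/2)^(73/42) ≈ 0.2998.
C₀ = D/Vd = 669/80 ≈ 8.363 μg/mL.
Before the 3rd dose, 2 doses have been given. Superposition: Cmin = C₀·(f + f²).
≈ 8.363 × (0.2998 + 0.0899) ≈ 8.363 × 0.3897 ≈ 3.259 μg/mL.

3.3 μg/mL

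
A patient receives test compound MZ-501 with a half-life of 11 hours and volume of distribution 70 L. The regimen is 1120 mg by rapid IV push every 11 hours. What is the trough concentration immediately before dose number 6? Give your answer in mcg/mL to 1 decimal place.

f = (1/2)^(τ/t½) = (1/2)^(11/11) ≈ 0.5000.
C₀ = D/Vd = 1120/70 ≈ 16.000 mcg/mL.
Before the 6th dose, 5 doses have been given. Superposition: Cmin = C₀·(f + f² + … + f^5).
≈ 16.000 × (0.5000 + 0.2500 + 0.1250 + 0.0625 + 0.0313) ≈ 16.000 × 0.9688 ≈ 15.501 mcg/mL.

15.5 mcg/mL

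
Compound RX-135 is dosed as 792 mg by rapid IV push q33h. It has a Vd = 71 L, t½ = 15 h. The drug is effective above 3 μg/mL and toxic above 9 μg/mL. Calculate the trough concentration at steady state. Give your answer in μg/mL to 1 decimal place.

Over one 33-h interval, 33/15 ≈ 2.2 half-lives elapse, leaving f ≈ 0.2176 of each dose.
Single-dose peak C₀ = D/Vd = 792/71 ≈ 11.155 μg/mL.
Steady-state trough Cmin,ss = C₀·f/(1−f) ≈ 11.155 × 0.2176/0.7824 ≈ 3.102 μg/mL.
Trough 3.1 μg/mL vs MEC 3 μg/mL: adequate.

3.1 μg/mL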